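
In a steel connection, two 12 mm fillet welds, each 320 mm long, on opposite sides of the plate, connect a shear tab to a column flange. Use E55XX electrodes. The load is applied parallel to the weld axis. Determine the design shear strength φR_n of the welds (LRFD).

E55XX → F_EXX = 550 MPa.
Effective throat t_e = 0.707 × 12 = 8.484 mm.
Total length L = 640 mm; A_we = 8.484 × 640 = 5430 mm².
F_nw = 0.6 F_EXX = 0.6 × 550 = 330 MPa.
φR_n = 0.75 × 330 × 5430 × 10⁻³ = 1344 kN.

φR_n ≈ 1340 kN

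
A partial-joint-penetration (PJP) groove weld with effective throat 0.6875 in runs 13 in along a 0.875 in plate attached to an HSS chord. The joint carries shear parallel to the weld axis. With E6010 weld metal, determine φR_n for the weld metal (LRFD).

E60XX → F_EXX = 60 ksi.
Effective throat (given) t_e = 0.6875 in.
A_we = 0.6875 × 13 = 8.938 in².
F_nw = 0.6 F_EXX = 36 ksi.
φR_n = 0.75 × 36 × 8.938 = 241.3 kips.

φR_n ≈ 241 kips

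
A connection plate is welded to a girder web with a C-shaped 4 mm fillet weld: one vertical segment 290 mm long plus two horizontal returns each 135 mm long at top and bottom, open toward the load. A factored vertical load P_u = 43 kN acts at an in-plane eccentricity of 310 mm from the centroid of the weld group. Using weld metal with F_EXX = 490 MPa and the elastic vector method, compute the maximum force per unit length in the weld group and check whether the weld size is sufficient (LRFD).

Total weld length L_w = 560 mm. Treat welds as unit-width lines.
Centroid: x̄ = 2×135×67.5 / 560 = 32.54 mm from the vertical weld.
Polar moment about centroid: J = I_x + I_y = [290³/12 + 2×135×145²] + [290×32.54² + 2(135³/12 + 135×34.96²)] = 8756000 mm³.
Direct shear f_v = P/L_w = 43×10³ / 560 = 76.79 N/mm (vertical).
Torsion M = P·e = 43×10³ × 310 = 13330000 N·mm.
Critical point at (x, y) = (102.5, 145) from centroid. f_tx = M·y/J = 220.7 N/mm; f_ty = M·x/J = 156 N/mm.
Resultant f_max = √[f_tx² + (f_v + f_ty)²] = √[220.7² + (76.79 + 156)²] = 320.8 N/mm.
Capacity per unit length: φr_n = 0.75 × 0.6 × 490 × (0.707 × 4) = 623.6 N/mm.
320.8 ≤ 623.6 → adequate.

f_max ≈ 321 N/mm; adequate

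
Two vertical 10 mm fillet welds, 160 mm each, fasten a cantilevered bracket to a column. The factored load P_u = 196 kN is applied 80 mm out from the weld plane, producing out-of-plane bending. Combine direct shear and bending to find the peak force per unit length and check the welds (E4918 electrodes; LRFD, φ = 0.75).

f_max ≈ 1940 N/mm; NOT adequate

E49XX → F_EXX = 490 MPa.
L_w = 2 × 160 = 320 mm; section modulus (unit throat) S = 2 × L²/6 = 8533 mm².
Direct shear f_v = P/L_w = 196×10³/320 = 612.5 N/mm.
Moment M = P × e = 196×10³ × 80 = 15680000 N·mm; bending f_b = M/S = 1837 N/mm.
f_max = √(f_v² + f_b²) = √(612.5² + 1837²) = 1937 N/mm.
φr_n = 0.75 × 0.6 × 490 × (0.707 × 10) = 1559 N/mm → NOT adequate.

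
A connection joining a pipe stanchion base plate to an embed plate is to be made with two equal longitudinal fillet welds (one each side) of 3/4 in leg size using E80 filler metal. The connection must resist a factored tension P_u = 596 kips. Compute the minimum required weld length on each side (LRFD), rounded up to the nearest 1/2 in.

E80XX → F_EXX = 80 ksi.
Throat t_e = 0.707 × 0.75 = 0.5302 in.
φr_n = 0.75 × 0.6 × 80 × 0.5302 = 19.09 kips/in.
L_req = P_u / φr_n = 596 / 19.09 = 31.22 in total.
Per side: 31.22 / 2 = 15.61 in.
Round up → use L = 16 in on each side.

L = 16 in on each side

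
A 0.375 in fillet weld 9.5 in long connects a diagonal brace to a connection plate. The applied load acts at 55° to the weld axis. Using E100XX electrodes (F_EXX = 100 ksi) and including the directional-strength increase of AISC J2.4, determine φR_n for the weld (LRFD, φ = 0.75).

t_e = 0.707 × 0.375 = 0.2651 in; A_we = 0.2651 × 9.5 = 2.519 in².
Directional factor: 1.0 + 0.5 sin^1.5(55°) = 1.371.
F_nw = 0.6 × 100 × 1.371 = 82.24 ksi.
φR_n = 0.75 × 82.24 × 2.519 = 155.4 kips.

φR_n ≈ 155 kips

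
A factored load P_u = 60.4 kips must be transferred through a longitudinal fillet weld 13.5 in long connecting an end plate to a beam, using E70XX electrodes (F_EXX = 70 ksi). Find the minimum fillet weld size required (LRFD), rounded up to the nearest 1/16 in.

w = 1/4 in

Total weld length L = 13.5 in.
Required throat t_e = P_u / (φ × 0.6 F_EXX × L) = 60.4 / (0.75 × 0.6 × 70 × 13.5) = 0.142 in.
Required leg w = t_e / 0.707 = 0.2009 in → use 1/4 in.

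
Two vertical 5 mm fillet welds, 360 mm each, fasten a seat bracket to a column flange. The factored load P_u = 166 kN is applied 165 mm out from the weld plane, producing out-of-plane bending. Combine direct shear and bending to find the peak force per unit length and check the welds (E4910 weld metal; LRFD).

E49XX → F_EXX = 490 MPa.
L_w = 2 × 360 = 720 mm; section modulus (unit throat) S = 2 × L²/6 = 43200 mm².
Direct shear f_v = P/L_w = 166×10³/720 = 230.6 N/mm.
Moment M = P × e = 166×10³ × 165 = 27390000 N·mm; bending f_b = M/S = 634 N/mm.
f_max = √(f_v² + f_b²) = √(230.6² + 634²) = 674.6 N/mm.
φr_n = 0.75 × 0.6 × 490 × (0.707 × 5) = 779.5 N/mm → adequate.

f_max ≈ 675 N/mm; adequate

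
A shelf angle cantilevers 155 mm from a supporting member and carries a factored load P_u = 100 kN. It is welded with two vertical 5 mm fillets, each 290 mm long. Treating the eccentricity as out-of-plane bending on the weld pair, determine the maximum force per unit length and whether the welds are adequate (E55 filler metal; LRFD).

f_max ≈ 579 N/mm; adequate

E55XX → F_EXX = 550 MPa.
L_w = 2 × 290 = 580 mm; section modulus (unit throat) S = 2 × L²/6 = 28030 mm².
Direct shear f_v = P/L_w = 100×10³/580 = 172.4 N/mm.
Moment M = P × e = 100×10³ × 155 = 15500000 N·mm; bending f_b = M/S = 552.9 N/mm.
f_max = √(f_v² + f_b²) = √(172.4² + 552.9²) = 579.2 N/mm.
φr_n = 0.75 × 0.6 × 550 × (0.707 × 5) = 874.9 N/mm → adequate.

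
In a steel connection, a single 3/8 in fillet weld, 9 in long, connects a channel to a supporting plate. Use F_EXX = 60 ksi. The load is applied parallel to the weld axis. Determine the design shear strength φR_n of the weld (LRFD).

φR_n ≈ 64.4 kips

Effective throat t_e = 0.707 × 0.375 = 0.2651 in.
Total length L = 9 in; A_we = 0.2651 × 9 = 2.386 in².
F_nw = 0.6 F_EXX = 0.6 × 60 = 36 ksi.
φR_n = 0.75 × 36 × 2.386 = 64.43 kips.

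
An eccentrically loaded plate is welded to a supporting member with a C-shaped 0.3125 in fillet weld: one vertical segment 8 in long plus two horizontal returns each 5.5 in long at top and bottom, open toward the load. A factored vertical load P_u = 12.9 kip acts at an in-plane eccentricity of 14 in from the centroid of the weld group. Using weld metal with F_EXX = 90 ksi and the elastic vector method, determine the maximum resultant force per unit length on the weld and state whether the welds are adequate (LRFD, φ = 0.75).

Total weld length L_w = 19 in. Treat welds as unit-width lines.
Centroid: x̄ = 2×5.5×2.75 / 19 = 1.592 in from the vertical weld.
Polar moment about centroid: J = I_x + I_y = [8³/12 + 2×5.5×4²] + [8×1.592² + 2(5.5³/12 + 5.5×1.158²)] = 281.4 in³.
Direct shear f_v = P/L_w = 12.9 / 19 = 0.6789 kip/in (vertical).
Torsion M = P·e = 12.9 × 14 = 180.6 kip·in.
Critical point at (x, y) = (3.908, 4) from centroid. f_tx = M·y/J = 2.567 kip/in; f_ty = M·x/J = 2.508 kip/in.
Resultant f_max = √[f_tx² + (f_v + f_ty)²] = √[2.567² + (0.6789 + 2.508)²] = 4.092 kip/in.
Capacity per unit length: φr_n = 0.75 × 0.6 × 90 × (0.707 × 0.3125) = 8.948 kip/in.
4.092 ≤ 8.948 → adequate.

f_max ≈ 4.09 kip/in; adequate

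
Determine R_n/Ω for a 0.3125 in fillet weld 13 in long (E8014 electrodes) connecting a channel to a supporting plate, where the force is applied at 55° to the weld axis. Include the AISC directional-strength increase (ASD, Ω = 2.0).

E80XX → F_EXX = 80 ksi.
t_e = 0.707 × 0.3125 = 0.2209 in; A_we = 0.2209 × 13 = 2.872 in².
Directional factor: 1.0 + 0.5 sin^1.5(55°) = 1.371.
F_nw = 0.6 × 80 × 1.371 = 65.79 ksi.
R_n/Ω = (65.79 × 2.872) / 2.0 = 94.49 kips.

R_n/Ω ≈ 94.5 kips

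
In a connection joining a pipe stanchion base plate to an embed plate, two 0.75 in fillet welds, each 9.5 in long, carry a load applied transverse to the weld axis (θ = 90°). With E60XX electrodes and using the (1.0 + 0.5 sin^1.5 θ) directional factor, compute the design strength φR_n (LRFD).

φR_n ≈ 408 kips

E60XX → F_EXX = 60 ksi.
t_e = 0.707 × 0.75 = 0.5302 in; A_we = 0.5302 × 19 = 10.07 in².
Directional factor: 1.0 + 0.5 sin^1.5(90°) = 1.5.
F_nw = 0.6 × 60 × 1.5 = 54 ksi.
φR_n = 0.75 × 54 × 10.07 = 408 kips.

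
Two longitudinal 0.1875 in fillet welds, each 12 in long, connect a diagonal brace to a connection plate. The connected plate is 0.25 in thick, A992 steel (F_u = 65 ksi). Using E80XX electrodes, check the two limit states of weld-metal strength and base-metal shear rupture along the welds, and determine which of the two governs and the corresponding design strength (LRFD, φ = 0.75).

E80XX → F_EXX = 80 ksi.
t_e = 0.707 × 0.1875 = 0.1326 in; L = 24 in.
Weld metal: φR_n = 0.75 × 0.6 × 80 × 0.1326 × 24 = 114.5 kip.
Base metal (shear rupture): φR_n = 0.75 × 0.6 × 65 × 0.25 × 24 = 175.5 kip.
Governing: weld metal.

φR_n ≈ 115 kip (weld metal governs)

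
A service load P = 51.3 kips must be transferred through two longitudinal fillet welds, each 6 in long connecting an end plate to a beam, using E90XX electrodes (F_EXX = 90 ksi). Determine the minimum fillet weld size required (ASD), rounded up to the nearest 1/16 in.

w = 1/4 in

Total weld length L = 12 in.
Required throat t_e = P × Ω / (0.6 F_EXX × L) = 51.3 × 2.0 / (0.6 × 90 × 12) = 0.1583 in.
Required leg w = t_e / 0.707 = 0.224 in → use 1/4 in.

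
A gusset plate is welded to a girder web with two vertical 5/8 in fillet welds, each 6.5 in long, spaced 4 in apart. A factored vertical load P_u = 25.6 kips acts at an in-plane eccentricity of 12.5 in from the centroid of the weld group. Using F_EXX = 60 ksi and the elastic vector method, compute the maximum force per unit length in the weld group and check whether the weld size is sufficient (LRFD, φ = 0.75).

f_max ≈ 13.6 kip/in; NOT adequate

Total weld length L_w = 13 in. Treat welds as unit-width lines.
Polar moment about centroid: J = 2[d³/12 + d(b/2)²] = 2[6.5³/12 + 6.5×2²] = 97.77 in³.
Direct shear f_v = P/L_w = 25.6 / 13 = 1.969 kip/in (vertical).
Torsion M = P·e = 25.6 × 12.5 = 320 kip·in.
Critical point at (x, y) = (2, 3.25) from centroid. f_tx = M·y/J = 10.64 kip/in; f_ty = M·x/J = 6.546 kip/in.
Resultant f_max = √[f_tx² + (f_v + f_ty)²] = √[10.64² + (1.969 + 6.546)²] = 13.63 kip/in.
Capacity per unit length: φr_n = 0.75 × 0.6 × 60 × (0.707 × 0.625) = 11.93 kip/in.
13.63 > 11.93 → NOT adequate.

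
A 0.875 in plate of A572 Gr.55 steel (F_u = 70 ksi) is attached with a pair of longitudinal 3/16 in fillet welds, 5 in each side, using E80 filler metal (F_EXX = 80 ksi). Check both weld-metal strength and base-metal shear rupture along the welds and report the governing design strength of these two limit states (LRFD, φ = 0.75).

φR_n ≈ 47.7 kips (weld metal governs)

t_e = 0.707 × 0.1875 = 0.1326 in; L = 10 in.
Weld metal: φR_n = 0.75 × 0.6 × 80 × 0.1326 × 10 = 47.72 kips.
Base metal (shear rupture): φR_n = 0.75 × 0.6 × 70 × 0.875 × 10 = 275.6 kips.
Governing: weld metal.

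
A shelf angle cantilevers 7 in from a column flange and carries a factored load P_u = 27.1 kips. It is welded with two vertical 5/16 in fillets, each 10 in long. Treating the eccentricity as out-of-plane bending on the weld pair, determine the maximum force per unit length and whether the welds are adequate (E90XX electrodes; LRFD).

E90XX → F_EXX = 90 ksi.
L_w = 2 × 10 = 20 in; section modulus (unit throat) S = 2 × L²/6 = 33.33 in².
Direct shear f_v = P/L_w = 27.1/20 = 1.355 kip/in.
Moment M = P × e = 27.1 × 7 = 189.7 kip·in; bending f_b = M/S = 5.691 kip/in.
f_max = √(f_v² + f_b²) = √(1.355² + 5.691²) = 5.85 kip/in.
φr_n = 0.75 × 0.6 × 90 × (0.707 × 0.3125) = 8.948 kip/in → adequate.

f_max ≈ 5.85 kip/in; adequate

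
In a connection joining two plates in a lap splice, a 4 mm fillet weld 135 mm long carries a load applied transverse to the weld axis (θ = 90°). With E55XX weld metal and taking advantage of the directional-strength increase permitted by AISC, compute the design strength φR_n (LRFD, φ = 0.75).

E55XX → F_EXX = 550 MPa.
t_e = 0.707 × 4 = 2.828 mm; A_we = 2.828 × 135 = 381.8 mm².
Directional factor: 1.0 + 0.5 sin^1.5(90°) = 1.5.
F_nw = 0.6 × 550 × 1.5 = 495 MPa.
φR_n = 0.75 × 495 × 381.8 × 10⁻³ = 141.7 kN.

φR_n ≈ 142 kN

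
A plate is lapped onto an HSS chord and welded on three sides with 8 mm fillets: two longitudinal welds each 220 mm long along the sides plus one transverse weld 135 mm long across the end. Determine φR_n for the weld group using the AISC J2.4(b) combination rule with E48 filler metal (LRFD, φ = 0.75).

φR_n ≈ 704 kN

E48XX → F_EXX = 480 MPa.
t_e = 0.707 × 8 = 5.656 mm.
R_nwl = 0.6 × 480 × 5.656 × 440 × 10⁻³ = 716.7 kN (longitudinal, 2 welds).
R_nwt = 0.6 × 480 × 5.656 × 135 × 10⁻³ = 219.9 kN (transverse, base value).
(i) R_nwl + R_nwt = 936.6 kN; (ii) 0.85 R_nwl + 1.5 R_nwt = 939.1 kN.
R_n = max = 939.1 kN [governs: (ii)]; φR_n = 704.3 kN.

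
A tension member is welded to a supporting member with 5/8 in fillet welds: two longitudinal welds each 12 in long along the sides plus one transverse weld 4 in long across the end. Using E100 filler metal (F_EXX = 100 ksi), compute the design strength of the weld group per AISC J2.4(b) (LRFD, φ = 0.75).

t_e = 0.707 × 0.625 = 0.4419 in.
R_nwl = 0.6 × 100 × 0.4419 × 24 = 636.3 kips (longitudinal, 2 welds).
R_nwt = 0.6 × 100 × 0.4419 × 4 = 106 kips (transverse, base value).
(i) R_nwl + R_nwt = 742.3 kips; (ii) 0.85 R_nwl + 1.5 R_nwt = 699.9 kips.
R_n = max = 742.3 kips [governs: (i)]; φR_n = 556.8 kips.

φR_n ≈ 557 kips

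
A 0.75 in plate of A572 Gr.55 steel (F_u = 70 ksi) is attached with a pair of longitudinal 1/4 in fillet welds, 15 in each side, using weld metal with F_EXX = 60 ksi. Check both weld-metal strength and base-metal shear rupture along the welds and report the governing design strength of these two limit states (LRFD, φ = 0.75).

φR_n ≈ 143 kip (weld metal governs)

t_e = 0.707 × 0.25 = 0.1767 in; L = 30 in.
Weld metal: φR_n = 0.75 × 0.6 × 60 × 0.1767 × 30 = 143.2 kip.
Base metal (shear rupture): φR_n = 0.75 × 0.6 × 70 × 0.75 × 30 = 708.8 kip.
Governing: weld metal.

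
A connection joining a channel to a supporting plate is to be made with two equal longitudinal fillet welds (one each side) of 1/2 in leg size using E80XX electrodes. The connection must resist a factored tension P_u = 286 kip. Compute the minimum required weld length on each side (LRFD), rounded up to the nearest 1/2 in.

L = 11.5 in on each side

E80XX → F_EXX = 80 ksi.
Throat t_e = 0.707 × 0.5 = 0.3535 in.
φr_n = 0.75 × 0.6 × 80 × 0.3535 = 12.73 kip/in.
L_req = P_u / φr_n = 286 / 12.73 = 22.47 in total.
Per side: 22.47 / 2 = 11.24 in.
Round up → use L = 11.5 in on each side.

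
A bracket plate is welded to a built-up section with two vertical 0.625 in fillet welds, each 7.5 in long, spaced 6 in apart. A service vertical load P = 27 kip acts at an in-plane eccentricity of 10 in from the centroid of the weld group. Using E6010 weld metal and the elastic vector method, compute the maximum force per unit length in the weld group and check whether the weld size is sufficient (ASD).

E60XX → F_EXX = 60 ksi.
Total weld length L_w = 15 in. Treat welds as unit-width lines.
Polar moment about centroid: J = 2[d³/12 + d(b/2)²] = 2[7.5³/12 + 7.5×3²] = 205.3 in³.
Direct shear f_v = P/L_w = 27 / 15 = 1.8 kip/in (vertical).
Torsion M = P·e = 27 × 10 = 270 kip·in.
Critical point at (x, y) = (3, 3.75) from centroid. f_tx = M·y/J = 4.932 kip/in; f_ty = M·x/J = 3.945 kip/in.
Resultant f_max = √[f_tx² + (f_v + f_ty)²] = √[4.932² + (1.8 + 3.945)²] = 7.571 kip/in.
Capacity per unit length: r_n/Ω = (1/2.0) × 0.6 × 60 × (0.707 × 0.625) = 7.954 kip/in.
7.571 ≤ 7.954 → adequate.

f_max ≈ 7.57 kip/in; adequate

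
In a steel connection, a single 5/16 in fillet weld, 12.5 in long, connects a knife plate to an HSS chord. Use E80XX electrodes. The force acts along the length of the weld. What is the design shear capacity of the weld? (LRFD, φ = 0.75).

φR_n ≈ 99.4 kip

E80XX → F_EXX = 80 ksi.
Effective throat t_e = 0.707 × 0.3125 = 0.2209 in.
Total length L = 12.5 in; A_we = 0.2209 × 12.5 = 2.762 in².
F_nw = 0.6 F_EXX = 0.6 × 80 = 48 ksi.
φR_n = 0.75 × 48 × 2.762 = 99.42 kip.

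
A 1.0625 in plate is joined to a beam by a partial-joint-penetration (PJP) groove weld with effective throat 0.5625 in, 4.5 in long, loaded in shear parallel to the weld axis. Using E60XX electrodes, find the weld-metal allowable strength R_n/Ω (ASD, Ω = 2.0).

R_n/Ω ≈ 45.6 kips

E60XX → F_EXX = 60 ksi.
Effective throat (given) t_e = 0.5625 in.
A_we = 0.5625 × 4.5 = 2.531 in².
F_nw = 0.6 F_EXX = 36 ksi.
R_n/Ω = (36 × 2.531) / 2.0 = 45.56 kips.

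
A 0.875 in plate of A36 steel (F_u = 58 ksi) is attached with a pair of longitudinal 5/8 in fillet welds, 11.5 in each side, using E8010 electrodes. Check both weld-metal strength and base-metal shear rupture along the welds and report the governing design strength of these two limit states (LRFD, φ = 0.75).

φR_n ≈ 366 kips (weld metal governs)

E80XX → F_EXX = 80 ksi.
t_e = 0.707 × 0.625 = 0.4419 in; L = 23 in.
Weld metal: φR_n = 0.75 × 0.6 × 80 × 0.4419 × 23 = 365.9 kips.
Base metal (shear rupture): φR_n = 0.75 × 0.6 × 58 × 0.875 × 23 = 525.3 kips.
Governing: weld metal.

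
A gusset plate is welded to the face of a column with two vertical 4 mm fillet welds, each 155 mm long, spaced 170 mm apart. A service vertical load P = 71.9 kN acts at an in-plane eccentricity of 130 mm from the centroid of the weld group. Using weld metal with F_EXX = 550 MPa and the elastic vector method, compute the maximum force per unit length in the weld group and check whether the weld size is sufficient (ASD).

Total weld length L_w = 310 mm. Treat welds as unit-width lines.
Polar moment about centroid: J = 2[d³/12 + d(b/2)²] = 2[155³/12 + 155×85²] = 2860000 mm³.
Direct shear f_v = P/L_w = 71.9×10³ / 310 = 231.9 N/mm (vertical).
Torsion M = P·e = 71.9×10³ × 130 = 9347000 N·mm.
Critical point at (x, y) = (85, 77.5) from centroid. f_tx = M·y/J = 253.2 N/mm; f_ty = M·x/J = 277.8 N/mm.
Resultant f_max = √[f_tx² + (f_v + f_ty)²] = √[253.2² + (231.9 + 277.8)²] = 569.1 N/mm.
Capacity per unit length: r_n/Ω = (1/2.0) × 0.6 × 550 × (0.707 × 4) = 466.6 N/mm.
569.1 > 466.6 → NOT adequate.

f_max ≈ 569 N/mm; NOT adequate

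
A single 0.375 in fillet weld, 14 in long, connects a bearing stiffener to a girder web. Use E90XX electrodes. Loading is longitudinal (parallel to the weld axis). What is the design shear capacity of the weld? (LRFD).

E90XX → F_EXX = 90 ksi.
Effective throat t_e = 0.707 × 0.375 = 0.2651 in.
Total length L = 14 in; A_we = 0.2651 × 14 = 3.712 in².
F_nw = 0.6 F_EXX = 0.6 × 90 = 54 ksi.
φR_n = 0.75 × 54 × 3.712 = 150.3 kips.

φR_n ≈ 150 kips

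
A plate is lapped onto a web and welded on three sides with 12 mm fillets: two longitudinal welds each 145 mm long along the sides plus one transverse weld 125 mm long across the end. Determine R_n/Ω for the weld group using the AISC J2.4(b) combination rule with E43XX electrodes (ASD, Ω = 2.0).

E43XX → F_EXX = 430 MPa.
t_e = 0.707 × 12 = 8.484 mm.
R_nwl = 0.6 × 430 × 8.484 × 290 × 10⁻³ = 634.8 kN (longitudinal, 2 welds).
R_nwt = 0.6 × 430 × 8.484 × 125 × 10⁻³ = 273.6 kN (transverse, base value).
(i) R_nwl + R_nwt = 908.4 kN; (ii) 0.85 R_nwl + 1.5 R_nwt = 950 kN.
R_n = max = 950 kN [governs: (ii)]; R_n/Ω = 475 kN.

R_n/Ω ≈ 475 kN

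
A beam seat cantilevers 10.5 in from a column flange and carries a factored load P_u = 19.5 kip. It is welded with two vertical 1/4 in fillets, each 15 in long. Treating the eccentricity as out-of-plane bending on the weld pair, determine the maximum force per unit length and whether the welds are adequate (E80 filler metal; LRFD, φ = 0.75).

E80XX → F_EXX = 80 ksi.
L_w = 2 × 15 = 30 in; section modulus (unit throat) S = 2 × L²/6 = 75 in².
Direct shear f_v = P/L_w = 19.5/30 = 0.65 kip/in.
Moment M = P × e = 19.5 × 10.5 = 204.75 kip·in; bending f_b = M/S = 2.73 kip/in.
f_max = √(f_v² + f_b²) = √(0.65² + 2.73²) = 2.806 kip/in.
φr_n = 0.75 × 0.6 × 80 × (0.707 × 0.25) = 6.363 kip/in → adequate.

f_max ≈ 2.81 kip/in; adequate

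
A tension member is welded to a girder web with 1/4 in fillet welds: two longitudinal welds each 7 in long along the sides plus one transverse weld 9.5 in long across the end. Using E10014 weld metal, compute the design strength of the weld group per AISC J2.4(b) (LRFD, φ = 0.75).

E100XX → F_EXX = 100 ksi.
t_e = 0.707 × 0.25 = 0.1767 in.
R_nwl = 0.6 × 100 × 0.1767 × 14 = 148.5 kips (longitudinal, 2 welds).
R_nwt = 0.6 × 100 × 0.1767 × 9.5 = 100.7 kips (transverse, base value).
(i) R_nwl + R_nwt = 249.2 kips; (ii) 0.85 R_nwl + 1.5 R_nwt = 277.3 kips.
R_n = max = 277.3 kips [governs: (ii)]; φR_n = 208 kips.

φR_n ≈ 208 kips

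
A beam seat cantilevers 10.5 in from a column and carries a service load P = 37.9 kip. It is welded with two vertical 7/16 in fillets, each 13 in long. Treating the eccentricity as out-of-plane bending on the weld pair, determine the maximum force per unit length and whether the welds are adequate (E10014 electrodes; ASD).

E100XX → F_EXX = 100 ksi.
L_w = 2 × 13 = 26 in; section modulus (unit throat) S = 2 × L²/6 = 56.33 in².
Direct shear f_v = P/L_w = 37.9/26 = 1.458 kip/in.
Moment M = P × e = 37.9 × 10.5 = 397.95 kip·in; bending f_b = M/S = 7.064 kip/in.
f_max = √(f_v² + f_b²) = √(1.458² + 7.064²) = 7.213 kip/in.
r_n/Ω = (1/2.0) × 0.6 × 100 × (0.707 × 0.4375) = 9.279 kip/in → adequate.

f_max ≈ 7.21 kip/in; adequate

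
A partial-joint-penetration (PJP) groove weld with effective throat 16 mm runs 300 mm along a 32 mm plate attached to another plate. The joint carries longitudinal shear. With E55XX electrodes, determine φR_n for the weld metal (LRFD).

φR_n ≈ 1190 kN

E55XX → F_EXX = 550 MPa.
Effective throat (given) t_e = 16 mm.
A_we = 16 × 300 = 4800 mm².
F_nw = 0.6 F_EXX = 330 MPa.
φR_n = 0.75 × 330 × 4800 × 10⁻³ = 1188 kN.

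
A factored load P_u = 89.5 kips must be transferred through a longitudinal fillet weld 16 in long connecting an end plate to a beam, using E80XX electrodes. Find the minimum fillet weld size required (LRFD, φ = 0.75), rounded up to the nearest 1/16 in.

E80XX → F_EXX = 80 ksi.
Total weld length L = 16 in.
Required throat t_e = P_u / (φ × 0.6 F_EXX × L) = 89.5 / (0.75 × 0.6 × 80 × 16) = 0.1554 in.
Required leg w = t_e / 0.707 = 0.2198 in → use 1/4 in.

w = 1/4 in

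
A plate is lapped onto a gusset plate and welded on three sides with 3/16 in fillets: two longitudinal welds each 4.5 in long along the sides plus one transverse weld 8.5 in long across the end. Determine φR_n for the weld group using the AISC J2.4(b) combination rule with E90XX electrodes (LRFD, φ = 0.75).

E90XX → F_EXX = 90 ksi.
t_e = 0.707 × 0.1875 = 0.1326 in.
R_nwl = 0.6 × 90 × 0.1326 × 9 = 64.43 kip (longitudinal, 2 welds).
R_nwt = 0.6 × 90 × 0.1326 × 8.5 = 60.85 kip (transverse, base value).
(i) R_nwl + R_nwt = 125.3 kip; (ii) 0.85 R_nwl + 1.5 R_nwt = 146 kip.
R_n = max = 146 kip [governs: (ii)]; φR_n = 109.5 kip.

φR_n ≈ 110 kip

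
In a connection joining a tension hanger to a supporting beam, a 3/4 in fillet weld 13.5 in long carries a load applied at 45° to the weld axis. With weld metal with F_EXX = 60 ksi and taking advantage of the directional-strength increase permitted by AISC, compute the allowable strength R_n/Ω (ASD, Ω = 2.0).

R_n/Ω ≈ 167 kips

t_e = 0.707 × 0.75 = 0.5302 in; A_we = 0.5302 × 13.5 = 7.158 in².
Directional factor: 1.0 + 0.5 sin^1.5(45°) = 1.297.
F_nw = 0.6 × 60 × 1.297 = 46.7 ksi.
R_n/Ω = (46.7 × 7.158) / 2.0 = 167.2 kips.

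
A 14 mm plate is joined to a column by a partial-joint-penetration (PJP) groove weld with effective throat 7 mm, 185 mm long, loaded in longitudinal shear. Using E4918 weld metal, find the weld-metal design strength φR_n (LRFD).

φR_n ≈ 286 kN

E49XX → F_EXX = 490 MPa.
Effective throat (given) t_e = 7 mm.
A_we = 7 × 185 = 1295 mm².
F_nw = 0.6 F_EXX = 294 MPa.
φR_n = 0.75 × 294 × 1295 × 10⁻³ = 285.5 kN.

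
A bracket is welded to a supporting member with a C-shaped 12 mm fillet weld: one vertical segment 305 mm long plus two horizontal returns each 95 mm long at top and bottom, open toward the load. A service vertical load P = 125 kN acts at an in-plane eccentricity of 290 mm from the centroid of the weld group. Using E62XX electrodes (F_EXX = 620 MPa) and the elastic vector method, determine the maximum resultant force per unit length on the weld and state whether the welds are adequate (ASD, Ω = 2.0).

f_max ≈ 1000 N/mm; adequate

Total weld length L_w = 495 mm. Treat welds as unit-width lines.
Centroid: x̄ = 2×95×47.5 / 495 = 18.23 mm from the vertical weld.
Polar moment about centroid: J = I_x + I_y = [305³/12 + 2×95×152.5²] + [305×18.23² + 2(95³/12 + 95×29.27²)] = 7190000 mm³.
Direct shear f_v = P/L_w = 125×10³ / 495 = 252.5 N/mm (vertical).
Torsion M = P·e = 125×10³ × 290 = 36250000 N·mm.
Critical point at (x, y) = (76.77, 152.5) from centroid. f_tx = M·y/J = 768.9 N/mm; f_ty = M·x/J = 387 N/mm.
Resultant f_max = √[f_tx² + (f_v + f_ty)²] = √[768.9² + (252.5 + 387)²] = 1000 N/mm.
Capacity per unit length: r_n/Ω = (1/2.0) × 0.6 × 620 × (0.707 × 12) = 1578 N/mm.
1000 ≤ 1578 → adequate.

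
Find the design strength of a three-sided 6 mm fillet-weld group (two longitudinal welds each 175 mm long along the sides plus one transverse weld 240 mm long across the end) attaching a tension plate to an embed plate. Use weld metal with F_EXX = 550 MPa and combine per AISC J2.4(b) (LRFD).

φR_n ≈ 690 kN

t_e = 0.707 × 6 = 4.242 mm.
R_nwl = 0.6 × 550 × 4.242 × 350 × 10⁻³ = 490 kN (longitudinal, 2 welds).
R_nwt = 0.6 × 550 × 4.242 × 240 × 10⁻³ = 336 kN (transverse, base value).
(i) R_nwl + R_nwt = 825.9 kN; (ii) 0.85 R_nwl + 1.5 R_nwt = 920.4 kN.
R_n = max = 920.4 kN [governs: (ii)]; φR_n = 690.3 kN.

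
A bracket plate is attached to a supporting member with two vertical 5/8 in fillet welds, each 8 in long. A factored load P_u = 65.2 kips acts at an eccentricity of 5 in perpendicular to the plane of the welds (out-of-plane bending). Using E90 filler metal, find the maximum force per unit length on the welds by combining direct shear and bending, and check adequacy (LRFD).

f_max ≈ 15.8 kip/in; adequate

E90XX → F_EXX = 90 ksi.
L_w = 2 × 8 = 16 in; section modulus (unit throat) S = 2 × L²/6 = 21.33 in².
Direct shear f_v = P/L_w = 65.2/16 = 4.075 kip/in.
Moment M = P × e = 65.2 × 5 = 326 kip·in; bending f_b = M/S = 15.28 kip/in.
f_max = √(f_v² + f_b²) = √(4.075² + 15.28²) = 15.82 kip/in.
φr_n = 0.75 × 0.6 × 90 × (0.707 × 0.625) = 17.9 kip/in → adequate.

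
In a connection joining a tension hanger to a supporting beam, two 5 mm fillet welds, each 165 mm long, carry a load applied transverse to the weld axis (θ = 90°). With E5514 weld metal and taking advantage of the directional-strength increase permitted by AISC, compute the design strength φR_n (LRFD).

φR_n ≈ 433 kN

E55XX → F_EXX = 550 MPa.
t_e = 0.707 × 5 = 3.535 mm; A_we = 3.535 × 330 = 1167 mm².
Directional factor: 1.0 + 0.5 sin^1.5(90°) = 1.5.
F_nw = 0.6 × 550 × 1.5 = 495 MPa.
φR_n = 0.75 × 495 × 1167 × 10⁻³ = 433.1 kN.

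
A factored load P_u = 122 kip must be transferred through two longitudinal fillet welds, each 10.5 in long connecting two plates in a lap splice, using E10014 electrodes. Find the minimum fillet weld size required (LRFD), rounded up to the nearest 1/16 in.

E100XX → F_EXX = 100 ksi.
Total weld length L = 21 in.
Required throat t_e = P_u / (φ × 0.6 F_EXX × L) = 122 / (0.75 × 0.6 × 100 × 21) = 0.1291 in.
Required leg w = t_e / 0.707 = 0.1826 in → use 3/16 in.

w = 3/16 in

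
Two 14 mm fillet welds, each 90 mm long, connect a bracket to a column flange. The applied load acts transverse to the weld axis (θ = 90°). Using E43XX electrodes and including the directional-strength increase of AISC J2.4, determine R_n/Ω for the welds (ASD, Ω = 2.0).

R_n/Ω ≈ 345 kN

E43XX → F_EXX = 430 MPa.
t_e = 0.707 × 14 = 9.898 mm; A_we = 9.898 × 180 = 1782 mm².
Directional factor: 1.0 + 0.5 sin^1.5(90°) = 1.5.
F_nw = 0.6 × 430 × 1.5 = 387 MPa.
R_n/Ω = (387 × 1782) / 2.0 × 10⁻³ = 344.7 kN.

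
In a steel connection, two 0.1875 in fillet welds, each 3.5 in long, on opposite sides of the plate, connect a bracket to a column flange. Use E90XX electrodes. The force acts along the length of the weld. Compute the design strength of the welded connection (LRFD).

φR_n ≈ 37.6 kips

E90XX → F_EXX = 90 ksi.
Effective throat t_e = 0.707 × 0.1875 = 0.1326 in.
Total length L = 7 in; A_we = 0.1326 × 7 = 0.9279 in².
F_nw = 0.6 F_EXX = 0.6 × 90 = 54 ksi.
φR_n = 0.75 × 54 × 0.9279 = 37.58 kips.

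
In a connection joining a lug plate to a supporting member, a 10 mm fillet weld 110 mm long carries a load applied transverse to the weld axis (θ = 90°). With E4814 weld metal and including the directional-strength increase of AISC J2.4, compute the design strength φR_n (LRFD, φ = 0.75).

E48XX → F_EXX = 480 MPa.
t_e = 0.707 × 10 = 7.07 mm; A_we = 7.07 × 110 = 777.7 mm².
Directional factor: 1.0 + 0.5 sin^1.5(90°) = 1.5.
F_nw = 0.6 × 480 × 1.5 = 432 MPa.
φR_n = 0.75 × 432 × 777.7 × 10⁻³ = 252 kN.

φR_n ≈ 252 kN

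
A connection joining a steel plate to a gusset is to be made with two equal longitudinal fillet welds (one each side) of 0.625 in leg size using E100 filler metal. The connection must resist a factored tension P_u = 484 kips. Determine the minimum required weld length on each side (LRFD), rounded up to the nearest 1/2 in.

E100XX → F_EXX = 100 ksi.
Throat t_e = 0.707 × 0.625 = 0.4419 in.
φr_n = 0.75 × 0.6 × 100 × 0.4419 = 19.88 kips/in.
L_req = P_u / φr_n = 484 / 19.88 = 24.34 in total.
Per side: 24.34 / 2 = 12.17 in.
Round up → use L = 12.5 in on each side.

L = 12.5 in on each side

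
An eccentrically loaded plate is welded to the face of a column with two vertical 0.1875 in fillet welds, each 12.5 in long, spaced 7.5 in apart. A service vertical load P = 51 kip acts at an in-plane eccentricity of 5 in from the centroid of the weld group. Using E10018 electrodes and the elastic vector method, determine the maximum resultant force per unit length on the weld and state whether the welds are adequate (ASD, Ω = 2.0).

E100XX → F_EXX = 100 ksi.
Total weld length L_w = 25 in. Treat welds as unit-width lines.
Polar moment about centroid: J = 2[d³/12 + d(b/2)²] = 2[12.5³/12 + 12.5×3.75²] = 677.1 in³.
Direct shear f_v = P/L_w = 51 / 25 = 2.04 kip/in (vertical).
Torsion M = P·e = 51 × 5 = 255 kip·in.
Critical point at (x, y) = (3.75, 6.25) from centroid. f_tx = M·y/J = 2.354 kip/in; f_ty = M·x/J = 1.412 kip/in.
Resultant f_max = √[f_tx² + (f_v + f_ty)²] = √[2.354² + (2.04 + 1.412)²] = 4.178 kip/in.
Capacity per unit length: r_n/Ω = (1/2.0) × 0.6 × 100 × (0.707 × 0.1875) = 3.977 kip/in.
4.178 > 3.977 → NOT adequate.

f_max ≈ 4.18 kip/in; NOT adequate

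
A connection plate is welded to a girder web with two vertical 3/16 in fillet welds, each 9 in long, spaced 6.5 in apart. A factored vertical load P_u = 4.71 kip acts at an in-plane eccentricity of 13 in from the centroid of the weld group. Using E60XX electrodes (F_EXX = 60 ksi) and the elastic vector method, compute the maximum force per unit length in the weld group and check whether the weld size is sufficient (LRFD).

Total weld length L_w = 18 in. Treat welds as unit-width lines.
Polar moment about centroid: J = 2[d³/12 + d(b/2)²] = 2[9³/12 + 9×3.25²] = 311.6 in³.
Direct shear f_v = P/L_w = 4.71 / 18 = 0.2617 kip/in (vertical).
Torsion M = P·e = 4.71 × 13 = 61.23 kip·in.
Critical point at (x, y) = (3.25, 4.5) from centroid. f_tx = M·y/J = 0.8842 kip/in; f_ty = M·x/J = 0.6386 kip/in.
Resultant f_max = √[f_tx² + (f_v + f_ty)²] = √[0.8842² + (0.2617 + 0.6386)²] = 1.262 kip/in.
Capacity per unit length: φr_n = 0.75 × 0.6 × 60 × (0.707 × 0.1875) = 3.579 kip/in.
1.262 ≤ 3.579 → adequate.

f_max ≈ 1.26 kip/in; adequate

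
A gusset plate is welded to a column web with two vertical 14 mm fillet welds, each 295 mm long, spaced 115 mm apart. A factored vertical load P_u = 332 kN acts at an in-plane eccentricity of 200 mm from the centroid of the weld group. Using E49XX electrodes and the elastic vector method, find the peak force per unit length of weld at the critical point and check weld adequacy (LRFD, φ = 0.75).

f_max ≈ 1960 N/mm; adequate

E49XX → F_EXX = 490 MPa.
Total weld length L_w = 590 mm. Treat welds as unit-width lines.
Polar moment about centroid: J = 2[d³/12 + d(b/2)²] = 2[295³/12 + 295×57.5²] = 6229000 mm³.
Direct shear f_v = P/L_w = 332×10³ / 590 = 562.7 N/mm (vertical).
Torsion M = P·e = 332×10³ × 200 = 66400000 N·mm.
Critical point at (x, y) = (57.5, 147.5) from centroid. f_tx = M·y/J = 1572 N/mm; f_ty = M·x/J = 612.9 N/mm.
Resultant f_max = √[f_tx² + (f_v + f_ty)²] = √[1572² + (562.7 + 612.9)²] = 1963 N/mm.
Capacity per unit length: φr_n = 0.75 × 0.6 × 490 × (0.707 × 14) = 2183 N/mm.
1963 ≤ 2183 → adequate.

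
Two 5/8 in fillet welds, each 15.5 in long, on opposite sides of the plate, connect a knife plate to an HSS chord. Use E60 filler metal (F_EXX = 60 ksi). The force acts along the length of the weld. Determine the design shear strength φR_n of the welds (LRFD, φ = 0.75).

Effective throat t_e = 0.707 × 0.625 = 0.4419 in.
Total length L = 31 in; A_we = 0.4419 × 31 = 13.7 in².
F_nw = 0.6 F_EXX = 0.6 × 60 = 36 ksi.
φR_n = 0.75 × 36 × 13.7 = 369.8 kips.

φR_n ≈ 370 kips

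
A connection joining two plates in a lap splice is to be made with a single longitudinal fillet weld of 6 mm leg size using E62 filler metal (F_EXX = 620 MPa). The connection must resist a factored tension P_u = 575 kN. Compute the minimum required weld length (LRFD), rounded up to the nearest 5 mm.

L = 490 mm

Throat t_e = 0.707 × 6 = 4.242 mm.
φr_n = 0.75 × 0.6 × 620 × 4.242 × 10⁻³ = 1.184 kN/mm.
L_req = P_u / φr_n = 575 / 1.184 = 485.8 mm total.
Round up → use L = 490 mm.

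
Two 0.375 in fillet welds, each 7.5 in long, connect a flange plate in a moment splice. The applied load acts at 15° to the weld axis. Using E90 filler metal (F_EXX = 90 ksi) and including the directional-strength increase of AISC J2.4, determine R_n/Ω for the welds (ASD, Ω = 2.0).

t_e = 0.707 × 0.375 = 0.2651 in; A_we = 0.2651 × 15 = 3.977 in².
Directional factor: 1.0 + 0.5 sin^1.5(15°) = 1.066.
F_nw = 0.6 × 90 × 1.066 = 57.56 ksi.
R_n/Ω = (57.56 × 3.977) / 2.0 = 114.4 kip.

R_n/Ω ≈ 114 kip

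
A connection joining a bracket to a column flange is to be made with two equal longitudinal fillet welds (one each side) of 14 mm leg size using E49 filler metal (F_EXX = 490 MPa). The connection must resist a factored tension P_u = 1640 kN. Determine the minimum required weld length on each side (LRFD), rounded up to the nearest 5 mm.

L = 380 mm on each side

Throat t_e = 0.707 × 14 = 9.898 mm.
φr_n = 0.75 × 0.6 × 490 × 9.898 × 10⁻³ = 2.183 kN/mm.
L_req = P_u / φr_n = 1640 / 2.183 = 751.4 mm total.
Per side: 751.4 / 2 = 375.7 mm.
Round up → use L = 380 mm on each side.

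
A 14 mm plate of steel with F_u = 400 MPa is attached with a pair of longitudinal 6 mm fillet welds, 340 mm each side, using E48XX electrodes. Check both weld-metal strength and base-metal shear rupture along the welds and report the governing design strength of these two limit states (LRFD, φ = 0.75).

φR_n ≈ 623 kN (weld metal governs)

E48XX → F_EXX = 480 MPa.
t_e = 0.707 × 6 = 4.242 mm; L = 680 mm.
Weld metal: φR_n = 0.75 × 0.6 × 480 × 4.242 × 680 × 10⁻³ = 623.1 kN.
Base metal (shear rupture): φR_n = 0.75 × 0.6 × 400 × 14 × 680 × 10⁻³ = 1714 kN.
Governing: weld metal.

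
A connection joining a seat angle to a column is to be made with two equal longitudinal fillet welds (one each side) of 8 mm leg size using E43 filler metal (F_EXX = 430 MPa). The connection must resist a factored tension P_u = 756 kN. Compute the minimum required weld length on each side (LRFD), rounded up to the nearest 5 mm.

Throat t_e = 0.707 × 8 = 5.656 mm.
φr_n = 0.75 × 0.6 × 430 × 5.656 × 10⁻³ = 1.094 kN/mm.
L_req = P_u / φr_n = 756 / 1.094 = 690.8 mm total.
Per side: 690.8 / 2 = 345.4 mm.
Round up → use L = 350 mm on each side.

L = 350 mm on each side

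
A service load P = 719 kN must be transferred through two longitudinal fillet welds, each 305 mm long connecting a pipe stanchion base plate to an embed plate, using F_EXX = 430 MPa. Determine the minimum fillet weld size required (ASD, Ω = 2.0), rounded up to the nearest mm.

Total weld length L = 610 mm.
Required throat t_e = P × Ω / (0.6 F_EXX × L) = 719 × 2.0 / (0.6 × 430 × 610 × 10⁻³) = 9.137 mm.
Required leg w = t_e / 0.707 = 12.92 mm → use 13 mm.

w = 13 mm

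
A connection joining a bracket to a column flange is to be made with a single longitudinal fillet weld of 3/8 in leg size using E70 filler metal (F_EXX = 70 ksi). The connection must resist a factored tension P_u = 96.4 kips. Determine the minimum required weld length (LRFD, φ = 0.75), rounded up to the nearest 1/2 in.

L = 12 in

Throat t_e = 0.707 × 0.375 = 0.2651 in.
φr_n = 0.75 × 0.6 × 70 × 0.2651 = 8.351 kips/in.
L_req = P_u / φr_n = 96.4 / 8.351 = 11.54 in total.
Round up → use L = 12 in.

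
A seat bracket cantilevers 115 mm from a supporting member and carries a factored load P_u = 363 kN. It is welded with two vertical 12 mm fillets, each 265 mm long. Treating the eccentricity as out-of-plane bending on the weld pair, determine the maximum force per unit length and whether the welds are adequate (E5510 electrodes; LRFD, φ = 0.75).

f_max ≈ 1910 N/mm; adequate

E55XX → F_EXX = 550 MPa.
L_w = 2 × 265 = 530 mm; section modulus (unit throat) S = 2 × L²/6 = 23410 mm².
Direct shear f_v = P/L_w = 363×10³/530 = 684.9 N/mm.
Moment M = P × e = 363×10³ × 115 = 41745000 N·mm; bending f_b = M/S = 1783 N/mm.
f_max = √(f_v² + f_b²) = √(684.9² + 1783²) = 1910 N/mm.
φr_n = 0.75 × 0.6 × 550 × (0.707 × 12) = 2100 N/mm → adequate.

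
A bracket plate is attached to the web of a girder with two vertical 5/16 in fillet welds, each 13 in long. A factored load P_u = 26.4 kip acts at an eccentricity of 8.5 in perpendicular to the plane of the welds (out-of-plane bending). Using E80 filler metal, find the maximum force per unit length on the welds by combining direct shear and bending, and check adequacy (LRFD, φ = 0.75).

f_max ≈ 4.11 kip/in; adequate

E80XX → F_EXX = 80 ksi.
L_w = 2 × 13 = 26 in; section modulus (unit throat) S = 2 × L²/6 = 56.33 in².
Direct shear f_v = P/L_w = 26.4/26 = 1.015 kip/in.
Moment M = P × e = 26.4 × 8.5 = 224.4 kip·in; bending f_b = M/S = 3.983 kip/in.
f_max = √(f_v² + f_b²) = √(1.015² + 3.983²) = 4.111 kip/in.
φr_n = 0.75 × 0.6 × 80 × (0.707 × 0.3125) = 7.954 kip/in → adequate.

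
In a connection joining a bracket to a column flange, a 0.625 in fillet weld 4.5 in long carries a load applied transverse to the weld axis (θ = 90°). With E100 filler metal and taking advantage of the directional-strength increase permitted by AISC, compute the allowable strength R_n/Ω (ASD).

E100XX → F_EXX = 100 ksi.
t_e = 0.707 × 0.625 = 0.4419 in; A_we = 0.4419 × 4.5 = 1.988 in².
Directional factor: 1.0 + 0.5 sin^1.5(90°) = 1.5.
F_nw = 0.6 × 100 × 1.5 = 90 ksi.
R_n/Ω = (90 × 1.988) / 2.0 = 89.48 kips.

R_n/Ω ≈ 89.5 kips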